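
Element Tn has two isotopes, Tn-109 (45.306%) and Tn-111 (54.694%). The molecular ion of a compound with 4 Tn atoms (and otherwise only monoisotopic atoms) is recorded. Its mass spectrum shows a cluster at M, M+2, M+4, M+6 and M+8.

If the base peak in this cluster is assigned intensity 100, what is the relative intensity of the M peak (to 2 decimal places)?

11.44

Binomial terms of (0.45306 + 0.54694)^4: M 0.0421, M+2 0.2035, M+4 0.3684, M+6 0.2965, M+8 0.0895 → M+4 is the base peak.
P(M+4) = C(4,2) × 0.45306^2 × 0.54694^2 = 6 × 0.20526336 × 0.29914336 = 0.368419 (base)
P(M) = C(4,0) × 0.45306^4 × 0.54694^0 = 1 × 0.04213305 × 1.0000 = 0.042133
Relative intensity = 0.042133 / 0.368419 × 100 = 11.44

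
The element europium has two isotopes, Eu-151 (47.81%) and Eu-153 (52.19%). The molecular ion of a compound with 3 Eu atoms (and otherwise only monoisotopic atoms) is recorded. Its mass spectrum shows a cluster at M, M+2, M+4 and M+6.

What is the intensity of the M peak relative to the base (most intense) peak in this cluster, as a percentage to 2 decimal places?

27.97%

Term probabilities: M 0.1093, M+2 0.3579, M+4 0.3907, M+6 0.1422. Base peak = M+4.
P(M+4) = C(3,2) × 0.4781^1 × 0.5219^2 = 3 × 0.4781 × 0.27237961 = 0.390674 (base)
P(M) = C(3,0) × 0.4781^3 × 0.5219^0 = 1 × 0.10928391 × 1.0000 = 0.109284
Relative intensity = 0.109284 / 0.390674 × 100 = 27.97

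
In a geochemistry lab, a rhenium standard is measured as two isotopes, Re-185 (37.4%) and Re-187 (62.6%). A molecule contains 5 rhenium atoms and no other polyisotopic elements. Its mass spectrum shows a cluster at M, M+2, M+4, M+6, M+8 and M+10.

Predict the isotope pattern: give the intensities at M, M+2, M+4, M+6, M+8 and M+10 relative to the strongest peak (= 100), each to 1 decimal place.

2.1 : 17.8 : 59.7 : 100.0 : 83.7 : 28.0

The 5 Re atoms are independent, so intensities follow the terms of (0.374 + 0.626)^5.
P(M) = 0.374^5 = 0.007317
P(M+2) = 5 × 0.374^4 × 0.626^1 = 0.061239
P(M+4) = 10 × 0.374^3 × 0.626^2 = 0.205005
P(M+6) = 10 × 0.374^2 × 0.626^3 = 0.343136
P(M+8) = 5 × 0.374^1 × 0.626^4 = 0.287170
P(M+10) = 0.626^5 = 0.096133
The M+6 peak is largest (0.343136); scaling to 100 gives 2.1 : 17.8 : 59.7 : 100.0 : 83.7 : 28.0.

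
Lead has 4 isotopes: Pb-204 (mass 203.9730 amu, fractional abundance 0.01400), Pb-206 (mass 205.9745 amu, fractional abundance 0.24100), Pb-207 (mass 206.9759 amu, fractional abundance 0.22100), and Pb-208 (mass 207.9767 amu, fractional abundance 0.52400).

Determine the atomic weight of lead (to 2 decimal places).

207.22 amu

The abundance-weighted mean is 0.01400 × 203.9730 + 0.24100 × 205.9745 + 0.22100 × 206.9759 + 0.52400 × 207.9767
= 2.85562 + 49.63985 + 45.74167 + 108.97979 = 207.21693 amu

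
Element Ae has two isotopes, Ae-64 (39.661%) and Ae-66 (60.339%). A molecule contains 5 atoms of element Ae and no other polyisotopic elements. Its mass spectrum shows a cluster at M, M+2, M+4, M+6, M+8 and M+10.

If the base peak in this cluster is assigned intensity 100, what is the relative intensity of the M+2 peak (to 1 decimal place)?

21.6

Binomial terms of (0.39661 + 0.60339)^5: M 0.0098, M+2 0.0746, M+4 0.2271, M+6 0.3456, M+8 0.2629, M+10 0.0800 → M+6 is the base peak.
P(M+6) = C(5,3) × 0.39661^2 × 0.60339^3 = 10 × 0.15729949 × 0.21968192 = 0.345559 (base)
P(M+2) = C(5,1) × 0.39661^4 × 0.60339^1 = 5 × 0.02474313 × 0.60339 = 0.074649
Relative intensity = 0.074649 / 0.345559 × 100 = 21.6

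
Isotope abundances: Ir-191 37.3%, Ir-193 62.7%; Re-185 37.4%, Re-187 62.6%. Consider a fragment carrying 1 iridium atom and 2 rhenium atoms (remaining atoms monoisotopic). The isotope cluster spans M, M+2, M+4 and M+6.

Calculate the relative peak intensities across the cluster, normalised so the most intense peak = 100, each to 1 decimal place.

Iridium pattern (n=1): 0.3730 : 0.6270
Rhenium pattern (n=2): 0.139876 : 0.468248 : 0.391876
Convolve the two distributions (both contribute in 2-u steps):
  M: 0.3730×0.139876 = 0.052174
  M+2: 0.3730×0.468248 + 0.6270×0.139876 = 0.262359
  M+4: 0.3730×0.391876 + 0.6270×0.468248 = 0.439761
  M+6: 0.6270×0.391876 = 0.245706
Scale to base peak (0.439761) = 100: 11.9 : 59.7 : 100.0 : 55.9

11.9 : 59.7 : 100.0 : 55.9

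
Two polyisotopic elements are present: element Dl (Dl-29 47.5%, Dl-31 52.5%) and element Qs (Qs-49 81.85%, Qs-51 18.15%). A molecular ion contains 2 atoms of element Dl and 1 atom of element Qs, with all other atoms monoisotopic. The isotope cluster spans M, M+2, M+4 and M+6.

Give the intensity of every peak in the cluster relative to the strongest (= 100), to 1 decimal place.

Element Dl pattern (n=2): 0.225625 : 0.49875 : 0.275625
Element Qs pattern (n=1): 0.8185 : 0.1815
Convolve the two distributions (both contribute in 2-u steps):
  M: 0.225625×0.8185 = 0.184674
  M+2: 0.225625×0.1815 + 0.49875×0.8185 = 0.449178
  M+4: 0.49875×0.1815 + 0.275625×0.8185 = 0.316122
  M+6: 0.275625×0.1815 = 0.050026
Scale to base peak (0.449178) = 100: 41.1 : 100.0 : 70.4 : 11.1

41.1 : 100.0 : 70.4 : 11.1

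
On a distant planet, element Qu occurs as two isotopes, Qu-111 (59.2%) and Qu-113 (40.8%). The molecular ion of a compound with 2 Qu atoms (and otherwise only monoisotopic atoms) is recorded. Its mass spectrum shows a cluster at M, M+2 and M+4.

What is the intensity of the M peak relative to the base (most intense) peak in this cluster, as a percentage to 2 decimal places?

Binomial terms of (0.592 + 0.408)^2: M 0.3505, M+2 0.4831, M+4 0.1665 → M+2 is the base peak.
P(M+2) = C(2,1) × 0.592^1 × 0.408^1 = 2 × 0.5920 × 0.4080 = 0.483072 (base)
P(M) = C(2,0) × 0.592^2 × 0.408^0 = 1 × 0.350464 × 1.0000 = 0.350464
Relative intensity = 0.350464 / 0.483072 × 100 = 72.55

72.55%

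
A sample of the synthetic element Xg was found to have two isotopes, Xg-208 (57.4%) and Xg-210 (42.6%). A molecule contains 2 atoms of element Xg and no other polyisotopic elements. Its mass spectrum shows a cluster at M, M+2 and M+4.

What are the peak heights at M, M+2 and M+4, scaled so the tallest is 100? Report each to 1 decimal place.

67.4 : 100.0 : 37.1

Expanding (0.574 + 0.426)^2:
P(M) = 0.574^2 = 0.329476
P(M+2) = 2 × 0.574^1 × 0.426^1 = 0.489048
P(M+4) = 0.426^2 = 0.181476
The M+2 peak is largest (0.489048); scaling to 100 gives 67.4 : 100.0 : 37.1.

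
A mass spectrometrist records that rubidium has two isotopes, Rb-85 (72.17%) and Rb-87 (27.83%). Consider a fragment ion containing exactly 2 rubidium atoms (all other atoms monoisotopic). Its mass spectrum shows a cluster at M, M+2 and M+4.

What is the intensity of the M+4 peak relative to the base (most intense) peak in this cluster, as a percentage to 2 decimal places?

14.87%

Term probabilities: M 0.5209, M+2 0.4017, M+4 0.0775. Base peak = M.
P(M) = C(2,0) × 0.7217^2 × 0.2783^0 = 1 × 0.52085089 × 1.0000 = 0.520851 (base)
P(M+4) = C(2,2) × 0.7217^0 × 0.2783^2 = 1 × 1.0000 × 0.07745089 = 0.077451
Relative intensity = 0.077451 / 0.520851 × 100 = 14.87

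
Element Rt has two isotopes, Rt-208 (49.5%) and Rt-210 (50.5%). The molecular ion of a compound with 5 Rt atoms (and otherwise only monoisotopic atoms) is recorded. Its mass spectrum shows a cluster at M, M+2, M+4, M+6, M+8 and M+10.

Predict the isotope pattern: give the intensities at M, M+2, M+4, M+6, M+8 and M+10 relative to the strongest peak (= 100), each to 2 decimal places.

Expanding (0.495 + 0.505)^5:
P(M) = 0.495^5 = 0.029718
P(M+2) = 5 × 0.495^4 × 0.505^1 = 0.151594
P(M+4) = 10 × 0.495^3 × 0.505^2 = 0.309313
P(M+6) = 10 × 0.495^2 × 0.505^3 = 0.315562
P(M+8) = 5 × 0.495^1 × 0.505^4 = 0.160968
P(M+10) = 0.505^5 = 0.032844
The M+6 peak is largest (0.315562); scaling to 100 gives 9.42 : 48.04 : 98.02 : 100.00 : 51.01 : 10.41.

9.42 : 48.04 : 98.02 : 100.00 : 51.01 : 10.41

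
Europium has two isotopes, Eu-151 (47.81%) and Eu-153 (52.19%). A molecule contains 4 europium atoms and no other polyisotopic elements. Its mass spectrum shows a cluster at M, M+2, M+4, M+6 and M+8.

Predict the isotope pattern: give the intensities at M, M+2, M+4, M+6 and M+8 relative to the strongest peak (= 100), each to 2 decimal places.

Expanding (0.4781 + 0.5219)^4:
P(M) = 0.4781^4 = 0.052249
P(M+2) = 4 × 0.4781^3 × 0.5219^1 = 0.228141
P(M+4) = 6 × 0.4781^2 × 0.5219^2 = 0.373563
P(M+6) = 4 × 0.4781^1 × 0.5219^3 = 0.271857
P(M+8) = 0.5219^4 = 0.074191
The M+4 peak is largest (0.373563); scaling to 100 gives 13.99 : 61.07 : 100.00 : 72.77 : 19.86.

13.99 : 61.07 : 100.00 : 72.77 : 19.86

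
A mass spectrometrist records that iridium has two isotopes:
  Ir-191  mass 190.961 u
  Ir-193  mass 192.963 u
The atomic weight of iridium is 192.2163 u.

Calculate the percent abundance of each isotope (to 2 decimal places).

With x = fraction of Ir-191 (so Ir-193 is 1 − x):
190.961·x + 192.963·(1 − x) = 192.2163
(190.961 − 192.963)·x = 192.2163 − 192.963
x = -0.7467 / -2.002 = 0.37298 → 37.30% Ir-191, 62.70% Ir-193.

Ir-191: 37.30%, Ir-193: 62.70%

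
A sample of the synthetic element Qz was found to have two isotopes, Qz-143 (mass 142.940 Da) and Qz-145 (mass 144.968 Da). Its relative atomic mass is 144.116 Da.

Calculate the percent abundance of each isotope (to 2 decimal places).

Let x be the fractional abundance of Qz-143; then Qz-145 has abundance 1 − x.
142.940·x + 144.968·(1 − x) = 144.116
(142.940 − 144.968)·x = 144.116 − 144.968
x = -0.852 / -2.028 = 0.42012 → 42.01% Qz-143, 57.99% Qz-145.

Qz-143: 42.01%, Qz-145: 57.99%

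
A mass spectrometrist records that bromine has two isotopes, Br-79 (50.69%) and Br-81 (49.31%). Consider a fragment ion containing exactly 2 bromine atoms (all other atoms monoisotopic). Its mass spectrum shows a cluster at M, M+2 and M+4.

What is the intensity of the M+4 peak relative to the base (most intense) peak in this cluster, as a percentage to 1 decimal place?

(0.5069 + 0.4931)^2 gives M 0.2569, M+2 0.4999, M+4 0.2431; the largest is M+2.
P(M+2) = C(2,1) × 0.5069^1 × 0.4931^1 = 2 × 0.5069 × 0.4931 = 0.499905 (base)
P(M+4) = C(2,2) × 0.5069^0 × 0.4931^2 = 1 × 1.0000 × 0.24314761 = 0.243148
Relative intensity = 0.243148 / 0.499905 × 100 = 48.6

48.6%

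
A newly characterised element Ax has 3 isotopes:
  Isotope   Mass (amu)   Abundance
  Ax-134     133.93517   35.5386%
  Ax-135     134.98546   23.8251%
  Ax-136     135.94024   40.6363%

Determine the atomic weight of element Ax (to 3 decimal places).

Ar = Σ fᵢ·mᵢ = 0.355386 × 133.93517 + 0.238251 × 134.98546 + 0.406363 × 135.94024
= 47.598684 + 32.160421 + 55.241084 = 135.000189 amu

135.000 amu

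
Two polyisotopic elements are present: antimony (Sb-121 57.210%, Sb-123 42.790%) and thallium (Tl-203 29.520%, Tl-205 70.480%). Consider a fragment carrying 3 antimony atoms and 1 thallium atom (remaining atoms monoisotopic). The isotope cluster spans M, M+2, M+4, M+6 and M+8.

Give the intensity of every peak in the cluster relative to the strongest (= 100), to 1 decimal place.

Antimony pattern (n=3): 0.18724742 : 0.42015297 : 0.3142518 : 0.07834781
Thallium pattern (n=1): 0.2952 : 0.7048
Convolve the two distributions (both contribute in 2-u steps):
  M: 0.18724742×0.2952 = 0.055275
  M+2: 0.18724742×0.7048 + 0.42015297×0.2952 = 0.256001
  M+4: 0.42015297×0.7048 + 0.3142518×0.2952 = 0.388891
  M+6: 0.3142518×0.7048 + 0.07834781×0.2952 = 0.244613
  M+8: 0.07834781×0.7048 = 0.055220
Scale to base peak (0.388891) = 100: 14.2 : 65.8 : 100.0 : 62.9 : 14.2

14.2 : 65.8 : 100.0 : 62.9 : 14.2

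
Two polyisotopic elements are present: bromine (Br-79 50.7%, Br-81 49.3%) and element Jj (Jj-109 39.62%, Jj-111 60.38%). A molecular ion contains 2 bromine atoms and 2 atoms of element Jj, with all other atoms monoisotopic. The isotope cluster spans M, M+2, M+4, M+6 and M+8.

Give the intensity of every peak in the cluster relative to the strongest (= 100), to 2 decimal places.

10.87 : 54.29 : 100.00 : 80.46 : 23.88

Bromine pattern (n=2): 0.257049 : 0.499902 : 0.243049
Element Jj pattern (n=2): 0.15697444 : 0.47845112 : 0.36457444
Convolve the two distributions (both contribute in 2-u steps):
  M: 0.257049×0.15697444 = 0.040350
  M+2: 0.257049×0.47845112 + 0.499902×0.15697444 = 0.201457
  M+4: 0.257049×0.36457444 + 0.499902×0.47845112 + 0.243049×0.15697444 = 0.371045
  M+6: 0.499902×0.36457444 + 0.243049×0.47845112 = 0.298539
  M+8: 0.243049×0.36457444 = 0.088609
Scale to base peak (0.371045) = 100: 10.87 : 54.29 : 100.00 : 80.46 : 23.88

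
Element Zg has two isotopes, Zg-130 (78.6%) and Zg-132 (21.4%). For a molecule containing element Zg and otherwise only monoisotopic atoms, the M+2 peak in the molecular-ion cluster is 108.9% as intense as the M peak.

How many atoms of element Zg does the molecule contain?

4

The M+2/M ratio from n Zg atoms is n · q/p = n · 0.214/0.786.
n = 1.089 × 0.786/0.214 = 4.00 ≈ 4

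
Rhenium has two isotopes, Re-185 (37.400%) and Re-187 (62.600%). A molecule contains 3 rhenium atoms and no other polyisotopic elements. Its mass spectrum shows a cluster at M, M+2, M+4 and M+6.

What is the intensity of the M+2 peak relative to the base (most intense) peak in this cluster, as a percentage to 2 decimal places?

59.74%

Term probabilities: M 0.0523, M+2 0.2627, M+4 0.4397, M+6 0.2453. Base peak = M+4.
P(M+4) = C(3,2) × 0.37400^1 × 0.62600^2 = 3 × 0.3740 × 0.391876 = 0.439685 (base)
P(M+2) = C(3,1) × 0.37400^2 × 0.62600^1 = 3 × 0.139876 × 0.6260 = 0.262687
Relative intensity = 0.262687 / 0.439685 × 100 = 59.74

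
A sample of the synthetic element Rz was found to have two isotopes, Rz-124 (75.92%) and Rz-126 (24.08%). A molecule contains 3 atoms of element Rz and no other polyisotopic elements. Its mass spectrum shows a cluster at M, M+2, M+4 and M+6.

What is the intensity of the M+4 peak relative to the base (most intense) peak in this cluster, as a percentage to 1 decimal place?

Binomial terms of (0.7592 + 0.2408)^3: M 0.4376, M+2 0.4164, M+4 0.1321, M+6 0.0140 → M is the base peak.
P(M) = C(3,0) × 0.7592^3 × 0.2408^0 = 1 × 0.43759122 × 1.0000 = 0.437591 (base)
P(M+4) = C(3,2) × 0.7592^1 × 0.2408^2 = 3 × 0.7592 × 0.05798464 = 0.132066
Relative intensity = 0.132066 / 0.437591 × 100 = 30.2

30.2%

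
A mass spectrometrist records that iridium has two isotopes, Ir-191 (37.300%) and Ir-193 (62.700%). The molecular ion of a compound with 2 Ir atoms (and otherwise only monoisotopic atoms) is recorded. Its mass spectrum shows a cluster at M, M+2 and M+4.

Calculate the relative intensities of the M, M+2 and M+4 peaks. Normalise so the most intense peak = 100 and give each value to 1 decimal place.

29.7 : 100.0 : 84.0

Each Ir atom is independently Ir-191 (p = 0.37300) or Ir-193 (q = 0.62700); the cluster is the binomial expansion (p + q)^2.
P(M) = 0.37300^2 = 0.139129
P(M+2) = 2 × 0.37300^1 × 0.62700^1 = 0.467742
P(M+4) = 0.62700^2 = 0.393129
The M+2 peak is largest (0.467742); scaling to 100 gives 29.7 : 100.0 : 84.0.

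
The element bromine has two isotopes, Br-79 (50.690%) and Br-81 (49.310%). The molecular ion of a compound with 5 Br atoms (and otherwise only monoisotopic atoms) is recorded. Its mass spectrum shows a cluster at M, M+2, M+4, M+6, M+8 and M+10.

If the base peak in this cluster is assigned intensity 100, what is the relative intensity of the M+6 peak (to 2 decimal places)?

97.28

(0.50690 + 0.49310)^5 gives M 0.0335, M+2 0.1628, M+4 0.3167, M+6 0.3081, M+8 0.1498, M+10 0.0292; the largest is M+4.
P(M+4) = C(5,2) × 0.50690^3 × 0.49310^2 = 10 × 0.13024674 × 0.24314761 = 0.316692 (base)
P(M+6) = C(5,3) × 0.50690^2 × 0.49310^3 = 10 × 0.25694761 × 0.11989609 = 0.308070
Relative intensity = 0.308070 / 0.316692 × 100 = 97.28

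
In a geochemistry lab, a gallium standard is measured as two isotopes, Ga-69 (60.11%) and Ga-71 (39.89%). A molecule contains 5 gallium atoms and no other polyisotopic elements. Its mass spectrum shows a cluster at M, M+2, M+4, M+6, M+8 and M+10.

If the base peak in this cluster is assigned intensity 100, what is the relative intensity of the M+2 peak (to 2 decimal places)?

75.34

Term probabilities: M 0.0785, M+2 0.2604, M+4 0.3456, M+6 0.2293, M+8 0.0761, M+10 0.0101. Base peak = M+4.
P(M+4) = C(5,2) × 0.6011^3 × 0.3989^2 = 10 × 0.21719018 × 0.15912121 = 0.345596 (base)
P(M+2) = C(5,1) × 0.6011^4 × 0.3989^1 = 5 × 0.13055302 × 0.3989 = 0.260388
Relative intensity = 0.260388 / 0.345596 × 100 = 75.34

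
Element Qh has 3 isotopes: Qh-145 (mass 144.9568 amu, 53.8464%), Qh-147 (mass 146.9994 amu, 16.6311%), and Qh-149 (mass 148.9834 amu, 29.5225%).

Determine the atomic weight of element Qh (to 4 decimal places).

146.4853 amu

The abundance-weighted mean is 0.538464 × 144.9568 + 0.166311 × 146.9994 + 0.295225 × 148.9834
= 78.05402 + 24.44762 + 43.98362 = 146.48526 amu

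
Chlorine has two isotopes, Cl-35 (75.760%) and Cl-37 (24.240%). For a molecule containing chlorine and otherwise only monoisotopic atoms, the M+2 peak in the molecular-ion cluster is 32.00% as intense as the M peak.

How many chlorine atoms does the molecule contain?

1

The M+2/M ratio from n Cl atoms is n · q/p = n · 0.24240/0.75760.
n = 0.3200 × 0.75760/0.24240 = 1.00 ≈ 1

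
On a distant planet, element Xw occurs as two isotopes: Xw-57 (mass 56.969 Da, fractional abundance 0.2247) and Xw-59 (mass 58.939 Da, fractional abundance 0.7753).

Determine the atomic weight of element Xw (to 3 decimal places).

Average mass = Σ (abundance × isotope mass) = 0.2247 × 56.969 + 0.7753 × 58.939
= 12.8009 + 45.6954 = 58.4963 Da

58.496 Da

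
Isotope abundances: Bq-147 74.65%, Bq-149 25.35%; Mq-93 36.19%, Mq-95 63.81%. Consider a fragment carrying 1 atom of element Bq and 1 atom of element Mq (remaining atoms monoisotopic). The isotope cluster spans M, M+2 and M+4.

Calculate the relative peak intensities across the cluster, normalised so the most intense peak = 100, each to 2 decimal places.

Element Bq pattern (n=1): 0.7465 : 0.2535
Element Mq pattern (n=1): 0.3619 : 0.6381
Convolve the two distributions (both contribute in 2-u steps):
  M: 0.7465×0.3619 = 0.270158
  M+2: 0.7465×0.6381 + 0.2535×0.3619 = 0.568083
  M+4: 0.2535×0.6381 = 0.161758
Scale to base peak (0.568083) = 100: 47.56 : 100.00 : 28.47

47.56 : 100.00 : 28.47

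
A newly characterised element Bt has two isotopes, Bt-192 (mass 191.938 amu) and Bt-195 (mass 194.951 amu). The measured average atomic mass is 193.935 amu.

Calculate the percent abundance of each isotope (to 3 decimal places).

Let x be the fractional abundance of Bt-192; then Bt-195 has abundance 1 − x.
191.938·x + 194.951·(1 − x) = 193.935
(191.938 − 194.951)·x = 193.935 − 194.951
x = -1.016 / -3.013 = 0.33721 → 33.721% Bt-192, 66.279% Bt-195.

Bt-192: 33.721%, Bt-195: 66.279%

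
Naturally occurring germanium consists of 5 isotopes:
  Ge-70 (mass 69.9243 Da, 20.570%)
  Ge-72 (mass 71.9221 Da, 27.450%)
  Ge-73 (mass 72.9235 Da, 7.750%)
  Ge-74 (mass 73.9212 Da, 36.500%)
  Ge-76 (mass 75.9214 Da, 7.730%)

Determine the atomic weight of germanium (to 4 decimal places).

72.6276 Da

The abundance-weighted mean is 0.20570 × 69.9243 + 0.27450 × 71.9221 + 0.07750 × 72.9235 + 0.36500 × 73.9212 + 0.07730 × 75.9214
= 14.38343 + 19.74262 + 5.65157 + 26.98124 + 5.86872 = 72.62758 Da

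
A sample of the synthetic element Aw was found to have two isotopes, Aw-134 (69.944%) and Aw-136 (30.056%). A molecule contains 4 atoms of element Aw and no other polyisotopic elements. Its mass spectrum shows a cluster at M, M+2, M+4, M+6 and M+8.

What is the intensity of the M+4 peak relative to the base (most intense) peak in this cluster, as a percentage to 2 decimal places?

Term probabilities: M 0.2393, M+2 0.4114, M+4 0.2652, M+6 0.0760, M+8 0.0082. Base peak = M+2.
P(M+2) = C(4,1) × 0.69944^3 × 0.30056^1 = 4 × 0.34217746 × 0.30056 = 0.411379 (base)
P(M+4) = C(4,2) × 0.69944^2 × 0.30056^2 = 6 × 0.48921631 × 0.09033631 = 0.265164
Relative intensity = 0.265164 / 0.411379 × 100 = 64.46

64.46%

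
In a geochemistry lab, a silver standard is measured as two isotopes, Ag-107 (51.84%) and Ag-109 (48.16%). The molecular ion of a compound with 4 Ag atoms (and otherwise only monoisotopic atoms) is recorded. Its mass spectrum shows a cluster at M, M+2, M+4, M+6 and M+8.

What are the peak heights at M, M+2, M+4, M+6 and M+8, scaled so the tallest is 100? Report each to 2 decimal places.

19.31 : 71.76 : 100.00 : 61.93 : 14.38

Expanding (0.5184 + 0.4816)^4:
P(M) = 0.5184^4 = 0.072220
P(M+2) = 4 × 0.5184^3 × 0.4816^1 = 0.268375
P(M+4) = 6 × 0.5184^2 × 0.4816^2 = 0.373985
P(M+6) = 4 × 0.5184^1 × 0.4816^3 = 0.231624
P(M+8) = 0.4816^4 = 0.053795
The M+4 peak is largest (0.373985); scaling to 100 gives 19.31 : 71.76 : 100.00 : 61.93 : 14.38.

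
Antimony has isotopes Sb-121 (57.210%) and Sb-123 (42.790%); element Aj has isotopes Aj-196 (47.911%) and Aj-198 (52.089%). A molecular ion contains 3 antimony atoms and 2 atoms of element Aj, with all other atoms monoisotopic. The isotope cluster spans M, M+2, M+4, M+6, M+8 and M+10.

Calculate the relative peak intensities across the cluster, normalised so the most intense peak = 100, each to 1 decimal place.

Antimony pattern (n=3): 0.18724742 : 0.42015297 : 0.3142518 : 0.07834781
Element Aj pattern (n=2): 0.22954639 : 0.49912722 : 0.27132639
Convolve the two distributions (both contribute in 2-u steps):
  M: 0.18724742×0.22954639 = 0.042982
  M+2: 0.18724742×0.49912722 + 0.42015297×0.22954639 = 0.189905
  M+4: 0.18724742×0.27132639 + 0.42015297×0.49912722 + 0.3142518×0.22954639 = 0.332650
  M+6: 0.42015297×0.27132639 + 0.3142518×0.49912722 + 0.07834781×0.22954639 = 0.288835
  M+8: 0.3142518×0.27132639 + 0.07834781×0.49912722 = 0.124370
  M+10: 0.07834781×0.27132639 = 0.021258
Scale to base peak (0.332650) = 100: 12.9 : 57.1 : 100.0 : 86.8 : 37.4 : 6.4

12.9 : 57.1 : 100.0 : 86.8 : 37.4 : 6.4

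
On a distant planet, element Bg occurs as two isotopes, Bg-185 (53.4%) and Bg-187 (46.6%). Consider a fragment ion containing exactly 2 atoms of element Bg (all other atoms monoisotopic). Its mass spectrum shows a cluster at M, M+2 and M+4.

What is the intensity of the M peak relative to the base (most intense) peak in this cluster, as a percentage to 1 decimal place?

(0.534 + 0.466)^2 gives M 0.2852, M+2 0.4977, M+4 0.2172; the largest is M+2.
P(M+2) = C(2,1) × 0.534^1 × 0.466^1 = 2 × 0.5340 × 0.4660 = 0.497688 (base)
P(M) = C(2,0) × 0.534^2 × 0.466^0 = 1 × 0.285156 × 1.0000 = 0.285156
Relative intensity = 0.285156 / 0.497688 × 100 = 57.3

57.3%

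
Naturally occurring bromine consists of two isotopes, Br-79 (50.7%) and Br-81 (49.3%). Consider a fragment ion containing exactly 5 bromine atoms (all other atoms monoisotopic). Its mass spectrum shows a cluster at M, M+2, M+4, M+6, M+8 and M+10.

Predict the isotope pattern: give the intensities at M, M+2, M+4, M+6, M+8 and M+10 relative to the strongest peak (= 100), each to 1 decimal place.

10.6 : 51.4 : 100.0 : 97.2 : 47.3 : 9.2

Expanding (0.507 + 0.493)^5:
P(M) = 0.507^5 = 0.033500
P(M+2) = 5 × 0.507^4 × 0.493^1 = 0.162873
P(M+4) = 10 × 0.507^3 × 0.493^2 = 0.316751
P(M+6) = 10 × 0.507^2 × 0.493^3 = 0.308004
P(M+8) = 5 × 0.507^1 × 0.493^4 = 0.149750
P(M+10) = 0.493^5 = 0.029123
The M+4 peak is largest (0.316751); scaling to 100 gives 10.6 : 51.4 : 100.0 : 97.2 : 47.3 : 9.2.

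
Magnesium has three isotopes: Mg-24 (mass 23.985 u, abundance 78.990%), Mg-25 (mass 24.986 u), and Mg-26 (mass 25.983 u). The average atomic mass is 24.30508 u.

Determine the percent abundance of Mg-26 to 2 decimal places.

Let x and y be the fractions of Mg-25 and Mg-26. Then x + y = 1 − 0.78990 = 0.21010 and 24.986x + 25.983y = 24.30508 − 0.78990×23.985 = 5.3593285.
Substituting: 24.986x + 25.983(0.21010 − x) = 5.3593285
(24.986 − 25.983)x = -0.0996998  ⇒  x = 0.10000, y = 0.11010
Mg-25: 10.00%, Mg-26: 11.01%.

11.01%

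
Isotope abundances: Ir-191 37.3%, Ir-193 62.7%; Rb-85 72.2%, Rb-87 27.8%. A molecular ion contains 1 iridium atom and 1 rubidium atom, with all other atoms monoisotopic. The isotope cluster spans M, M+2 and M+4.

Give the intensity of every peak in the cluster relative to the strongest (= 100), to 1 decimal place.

Iridium pattern (n=1): 0.3730 : 0.6270
Rubidium pattern (n=1): 0.7220 : 0.2780
Convolve the two distributions (both contribute in 2-u steps):
  M: 0.3730×0.7220 = 0.269306
  M+2: 0.3730×0.2780 + 0.6270×0.7220 = 0.556388
  M+4: 0.6270×0.2780 = 0.174306
Scale to base peak (0.556388) = 100: 48.4 : 100.0 : 31.3

48.4 : 100.0 : 31.3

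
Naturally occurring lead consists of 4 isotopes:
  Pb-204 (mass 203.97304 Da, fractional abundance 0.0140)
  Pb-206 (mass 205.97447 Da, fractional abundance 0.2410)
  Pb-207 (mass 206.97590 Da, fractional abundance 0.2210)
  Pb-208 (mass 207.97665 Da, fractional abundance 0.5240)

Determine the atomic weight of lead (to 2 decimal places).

Ar = Σ fᵢ·mᵢ = 0.0140 × 203.97304 + 0.2410 × 205.97447 + 0.2210 × 206.97590 + 0.5240 × 207.97665
= 2.855623 + 49.639847 + 45.741674 + 108.979765 = 207.216909 Da

207.22 Da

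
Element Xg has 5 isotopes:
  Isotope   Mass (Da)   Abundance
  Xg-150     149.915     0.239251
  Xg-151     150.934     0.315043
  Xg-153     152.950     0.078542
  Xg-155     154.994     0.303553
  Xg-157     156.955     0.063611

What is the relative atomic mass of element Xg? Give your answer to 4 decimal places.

152.4640 Da

Weight each isotope mass by its fractional abundance: 0.239251 × 149.915 + 0.315043 × 150.934 + 0.078542 × 152.950 + 0.303553 × 154.994 + 0.063611 × 156.955
= 35.86731 + 47.55070 + 12.01300 + 47.04889 + 9.98406 = 152.46396 Da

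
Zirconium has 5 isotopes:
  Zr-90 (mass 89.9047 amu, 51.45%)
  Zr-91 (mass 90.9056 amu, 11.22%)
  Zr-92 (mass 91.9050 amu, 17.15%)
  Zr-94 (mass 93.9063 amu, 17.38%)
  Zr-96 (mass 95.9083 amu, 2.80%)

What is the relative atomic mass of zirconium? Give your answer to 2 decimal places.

91.22 amu

Ar = Σ fᵢ·mᵢ = 0.5145 × 89.9047 + 0.1122 × 90.9056 + 0.1715 × 91.9050 + 0.1738 × 93.9063 + 0.0280 × 95.9083
= 46.25597 + 10.19961 + 15.76171 + 16.32091 + 2.68543 = 91.22363 amu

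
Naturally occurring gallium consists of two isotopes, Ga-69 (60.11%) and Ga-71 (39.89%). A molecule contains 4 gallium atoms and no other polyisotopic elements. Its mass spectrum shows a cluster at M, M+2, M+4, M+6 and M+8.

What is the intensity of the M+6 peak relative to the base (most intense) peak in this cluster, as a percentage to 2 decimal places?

(0.6011 + 0.3989)^4 gives M 0.1306, M+2 0.3465, M+4 0.3450, M+6 0.1526, M+8 0.0253; the largest is M+2.
P(M+2) = C(4,1) × 0.6011^3 × 0.3989^1 = 4 × 0.21719018 × 0.3989 = 0.346549 (base)
P(M+6) = C(4,3) × 0.6011^1 × 0.3989^3 = 4 × 0.6011 × 0.06347345 = 0.152616
Relative intensity = 0.152616 / 0.346549 × 100 = 44.04

44.04%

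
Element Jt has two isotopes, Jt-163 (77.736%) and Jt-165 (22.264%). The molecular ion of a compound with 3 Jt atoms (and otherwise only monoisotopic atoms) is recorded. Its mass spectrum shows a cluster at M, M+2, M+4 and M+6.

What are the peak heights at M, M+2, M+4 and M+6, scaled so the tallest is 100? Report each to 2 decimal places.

100.00 : 85.92 : 24.61 : 2.35

The 3 Jt atoms are independent, so intensities follow the terms of (0.77736 + 0.22264)^3.
P(M) = 0.77736^3 = 0.469750
P(M+2) = 3 × 0.77736^2 × 0.22264^1 = 0.403616
P(M+4) = 3 × 0.77736^1 × 0.22264^2 = 0.115598
P(M+6) = 0.22264^3 = 0.011036
The M peak is largest (0.469750); scaling to 100 gives 100.00 : 85.92 : 24.61 : 2.35.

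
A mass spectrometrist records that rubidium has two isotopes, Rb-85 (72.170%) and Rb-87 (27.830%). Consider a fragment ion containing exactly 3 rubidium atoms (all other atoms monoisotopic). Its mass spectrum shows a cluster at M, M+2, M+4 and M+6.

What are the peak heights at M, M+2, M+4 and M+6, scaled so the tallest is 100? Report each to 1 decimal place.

86.4 : 100.0 : 38.6 : 5.0

Each Rb atom is independently Rb-85 (p = 0.72170) or Rb-87 (q = 0.27830); the cluster is the binomial expansion (p + q)^3.
P(M) = 0.72170^3 = 0.375898
P(M+2) = 3 × 0.72170^2 × 0.27830^1 = 0.434858
P(M+4) = 3 × 0.72170^1 × 0.27830^2 = 0.167689
P(M+6) = 0.27830^3 = 0.021555
The M+2 peak is largest (0.434858); scaling to 100 gives 86.4 : 100.0 : 38.6 : 5.0.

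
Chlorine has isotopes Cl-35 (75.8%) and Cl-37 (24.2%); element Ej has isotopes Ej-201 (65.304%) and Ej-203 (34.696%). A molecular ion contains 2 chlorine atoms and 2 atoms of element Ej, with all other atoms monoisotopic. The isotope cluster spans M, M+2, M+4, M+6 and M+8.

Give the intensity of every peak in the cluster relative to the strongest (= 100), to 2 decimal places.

Chlorine pattern (n=2): 0.574564 : 0.366872 : 0.058564
Element Ej pattern (n=2): 0.42646124 : 0.45315752 : 0.12038124
Convolve the two distributions (both contribute in 2-u steps):
  M: 0.574564×0.42646124 = 0.245029
  M+2: 0.574564×0.45315752 + 0.366872×0.42646124 = 0.416825
  M+4: 0.574564×0.12038124 + 0.366872×0.45315752 + 0.058564×0.42646124 = 0.260393
  M+6: 0.366872×0.12038124 + 0.058564×0.45315752 = 0.070703
  M+8: 0.058564×0.12038124 = 0.007050
Scale to base peak (0.416825) = 100: 58.78 : 100.00 : 62.47 : 16.96 : 1.69

58.78 : 100.00 : 62.47 : 16.96 : 1.69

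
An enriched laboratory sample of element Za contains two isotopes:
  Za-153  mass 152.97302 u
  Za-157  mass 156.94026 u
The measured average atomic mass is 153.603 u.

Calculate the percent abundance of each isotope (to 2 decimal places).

Writing the weighted mean with unknown fraction x of Za-153:
152.97302·x + 156.94026·(1 − x) = 153.603
(152.97302 − 156.94026)·x = 153.603 − 156.94026
x = -3.33726 / -3.96724 = 0.84120 → 84.12% Za-153, 15.88% Za-157.

Za-153: 84.12%, Za-157: 15.88%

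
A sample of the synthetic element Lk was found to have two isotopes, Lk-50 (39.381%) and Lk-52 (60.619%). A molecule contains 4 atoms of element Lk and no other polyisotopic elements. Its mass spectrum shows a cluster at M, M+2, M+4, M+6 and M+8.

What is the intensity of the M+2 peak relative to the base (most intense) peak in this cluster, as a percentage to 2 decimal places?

Term probabilities: M 0.0241, M+2 0.1481, M+4 0.3419, M+6 0.3509, M+8 0.1350. Base peak = M+6.
P(M+6) = C(4,3) × 0.39381^1 × 0.60619^3 = 4 × 0.39381 × 0.22275441 = 0.350892 (base)
P(M+2) = C(4,1) × 0.39381^3 × 0.60619^1 = 4 × 0.06107454 × 0.60619 = 0.148091
Relative intensity = 0.148091 / 0.350892 × 100 = 42.20

42.20%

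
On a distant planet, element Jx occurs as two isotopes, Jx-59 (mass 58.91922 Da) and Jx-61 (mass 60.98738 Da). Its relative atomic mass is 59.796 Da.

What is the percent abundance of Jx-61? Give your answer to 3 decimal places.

42.394%

With x = fraction of Jx-59 (so Jx-61 is 1 − x):
58.91922·x + 60.98738·(1 − x) = 59.796
(58.91922 − 60.98738)·x = 59.796 − 60.98738
x = -1.19138 / -2.06816 = 0.57606 → 57.606% Jx-59, 42.394% Jx-61.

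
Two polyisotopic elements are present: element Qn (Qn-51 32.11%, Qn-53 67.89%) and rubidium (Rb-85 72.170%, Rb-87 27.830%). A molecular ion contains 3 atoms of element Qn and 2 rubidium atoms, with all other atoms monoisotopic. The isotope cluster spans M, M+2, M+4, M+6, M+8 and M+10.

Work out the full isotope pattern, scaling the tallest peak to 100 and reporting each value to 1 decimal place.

Element Qn pattern (n=3): 0.03310708 : 0.20999438 : 0.44398999 : 0.31290855
Rubidium pattern (n=2): 0.52085089 : 0.40169822 : 0.07745089
Convolve the two distributions (both contribute in 2-u steps):
  M: 0.03310708×0.52085089 = 0.017244
  M+2: 0.03310708×0.40169822 + 0.20999438×0.52085089 = 0.122675
  M+4: 0.03310708×0.07745089 + 0.20999438×0.40169822 + 0.44398999×0.52085089 = 0.318171
  M+6: 0.20999438×0.07745089 + 0.44398999×0.40169822 + 0.31290855×0.52085089 = 0.357593
  M+8: 0.44398999×0.07745089 + 0.31290855×0.40169822 = 0.160082
  M+10: 0.31290855×0.07745089 = 0.024235
Scale to base peak (0.357593) = 100: 4.8 : 34.3 : 89.0 : 100.0 : 44.8 : 6.8

4.8 : 34.3 : 89.0 : 100.0 : 44.8 : 6.8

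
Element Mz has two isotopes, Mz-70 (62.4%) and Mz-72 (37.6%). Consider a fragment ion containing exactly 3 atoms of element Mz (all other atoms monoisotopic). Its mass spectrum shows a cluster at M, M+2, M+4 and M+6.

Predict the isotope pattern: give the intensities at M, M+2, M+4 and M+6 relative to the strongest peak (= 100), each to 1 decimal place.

55.3 : 100.0 : 60.3 : 12.1

Each Mz atom is independently Mz-70 (p = 0.624) or Mz-72 (q = 0.376); the cluster is the binomial expansion (p + q)^3.
P(M) = 0.624^3 = 0.242971
P(M+2) = 3 × 0.624^2 × 0.376^1 = 0.439216
P(M+4) = 3 × 0.624^1 × 0.376^2 = 0.264656
P(M+6) = 0.376^3 = 0.053157
The M+2 peak is largest (0.439216); scaling to 100 gives 55.3 : 100.0 : 60.3 : 12.1.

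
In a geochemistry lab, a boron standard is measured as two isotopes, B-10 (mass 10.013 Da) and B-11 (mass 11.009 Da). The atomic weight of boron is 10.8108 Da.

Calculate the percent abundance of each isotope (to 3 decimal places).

B-10: 19.900%, B-11: 80.100%

Let x be the fractional abundance of B-10; then B-11 has abundance 1 − x.
10.013·x + 11.009·(1 − x) = 10.8108
(10.013 − 11.009)·x = 10.8108 − 11.009
x = -0.1982 / -0.996 = 0.19900 → 19.900% B-10, 80.100% B-11.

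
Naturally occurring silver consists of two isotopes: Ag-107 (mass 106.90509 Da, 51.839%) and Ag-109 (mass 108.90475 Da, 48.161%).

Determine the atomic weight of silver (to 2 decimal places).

107.87 Da

Weight each isotope mass by its fractional abundance: 0.51839 × 106.90509 + 0.48161 × 108.90475
= 55.418530 + 52.449617 = 107.868147 Da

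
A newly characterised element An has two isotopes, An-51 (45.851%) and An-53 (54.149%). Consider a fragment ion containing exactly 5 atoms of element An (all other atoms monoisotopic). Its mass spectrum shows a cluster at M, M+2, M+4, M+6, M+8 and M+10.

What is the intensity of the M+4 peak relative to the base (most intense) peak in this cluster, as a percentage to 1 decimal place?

84.7%

Binomial terms of (0.45851 + 0.54149)^5: M 0.0203, M+2 0.1197, M+4 0.2826, M+6 0.3338, M+8 0.1971, M+10 0.0466 → M+6 is the base peak.
P(M+6) = C(5,3) × 0.45851^2 × 0.54149^3 = 10 × 0.21023142 × 0.15877105 = 0.333787 (base)
P(M+4) = C(5,2) × 0.45851^3 × 0.54149^2 = 10 × 0.09639321 × 0.29321142 = 0.282636
Relative intensity = 0.282636 / 0.333787 × 100 = 84.7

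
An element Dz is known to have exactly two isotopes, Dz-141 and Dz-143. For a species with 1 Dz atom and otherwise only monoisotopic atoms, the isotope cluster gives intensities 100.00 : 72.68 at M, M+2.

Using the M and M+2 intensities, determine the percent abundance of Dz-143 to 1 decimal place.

Let p = fractional abundance of Dz-141. I(M+2)/I(M) = [C(1,1)·p^0·(1−p)] / p^1 = 1·(1−p)/p = 72.68/100.00 = 0.7268
(1−p)/p = 0.7268/1 = 0.7268  ⇒  p = 1/(1 + 0.7268) = 0.5791
Dz-141: 57.9%, Dz-143: 42.1%.

42.1%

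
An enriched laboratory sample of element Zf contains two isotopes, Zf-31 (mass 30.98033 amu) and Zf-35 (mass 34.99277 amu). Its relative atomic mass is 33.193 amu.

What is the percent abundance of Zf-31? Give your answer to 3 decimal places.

Writing the weighted mean with unknown fraction x of Zf-31:
30.98033·x + 34.99277·(1 − x) = 33.193
(30.98033 − 34.99277)·x = 33.193 − 34.99277
x = -1.79977 / -4.01244 = 0.44855 → 44.855% Zf-31, 55.145% Zf-35.

44.855%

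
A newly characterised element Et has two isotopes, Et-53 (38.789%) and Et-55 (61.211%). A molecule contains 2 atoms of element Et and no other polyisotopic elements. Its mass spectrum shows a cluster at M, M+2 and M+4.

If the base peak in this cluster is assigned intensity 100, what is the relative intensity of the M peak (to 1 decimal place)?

31.7

Binomial terms of (0.38789 + 0.61211)^2: M 0.1505, M+2 0.4749, M+4 0.3747 → M+2 is the base peak.
P(M+2) = C(2,1) × 0.38789^1 × 0.61211^1 = 2 × 0.38789 × 0.61211 = 0.474863 (base)
P(M) = C(2,0) × 0.38789^2 × 0.61211^0 = 1 × 0.15045865 × 1.0000 = 0.150459
Relative intensity = 0.150459 / 0.474863 × 100 = 31.7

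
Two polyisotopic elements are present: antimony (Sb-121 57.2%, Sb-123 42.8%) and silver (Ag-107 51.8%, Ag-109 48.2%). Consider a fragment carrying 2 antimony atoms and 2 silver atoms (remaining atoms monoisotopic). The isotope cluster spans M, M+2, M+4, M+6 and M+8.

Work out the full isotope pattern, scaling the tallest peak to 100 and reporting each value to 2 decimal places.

Antimony pattern (n=2): 0.327184 : 0.489632 : 0.183184
Silver pattern (n=2): 0.268324 : 0.499352 : 0.232324
Convolve the two distributions (both contribute in 2-u steps):
  M: 0.327184×0.268324 = 0.087791
  M+2: 0.327184×0.499352 + 0.489632×0.268324 = 0.294760
  M+4: 0.327184×0.232324 + 0.489632×0.499352 + 0.183184×0.268324 = 0.369664
  M+6: 0.489632×0.232324 + 0.183184×0.499352 = 0.205227
  M+8: 0.183184×0.232324 = 0.042558
Scale to base peak (0.369664) = 100: 23.75 : 79.74 : 100.00 : 55.52 : 11.51

23.75 : 79.74 : 100.00 : 55.52 : 11.51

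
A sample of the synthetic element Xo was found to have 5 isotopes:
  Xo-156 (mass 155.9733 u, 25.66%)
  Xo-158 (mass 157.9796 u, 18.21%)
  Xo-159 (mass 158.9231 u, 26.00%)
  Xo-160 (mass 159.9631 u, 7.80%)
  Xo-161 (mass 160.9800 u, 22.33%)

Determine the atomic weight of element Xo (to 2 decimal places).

Average mass = Σ (abundance × isotope mass) = 0.2566 × 155.9733 + 0.1821 × 157.9796 + 0.2600 × 158.9231 + 0.0780 × 159.9631 + 0.2233 × 160.9800
= 40.02275 + 28.76809 + 41.32001 + 12.47712 + 35.94683 = 158.53480 u

158.53 u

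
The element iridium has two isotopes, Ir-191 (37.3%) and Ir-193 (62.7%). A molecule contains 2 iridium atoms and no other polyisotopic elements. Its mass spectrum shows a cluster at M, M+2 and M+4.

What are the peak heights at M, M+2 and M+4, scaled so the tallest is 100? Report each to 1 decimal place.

Expanding (0.373 + 0.627)^2:
P(M) = 0.373^2 = 0.139129
P(M+2) = 2 × 0.373^1 × 0.627^1 = 0.467742
P(M+4) = 0.627^2 = 0.393129
The M+2 peak is largest (0.467742); scaling to 100 gives 29.7 : 100.0 : 84.0.

29.7 : 100.0 : 84.0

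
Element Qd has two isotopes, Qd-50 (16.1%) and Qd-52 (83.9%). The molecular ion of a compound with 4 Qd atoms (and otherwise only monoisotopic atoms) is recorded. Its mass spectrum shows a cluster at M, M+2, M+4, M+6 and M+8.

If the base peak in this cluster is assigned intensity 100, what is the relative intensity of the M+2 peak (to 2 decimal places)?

2.83

(0.161 + 0.839)^4 gives M 0.0007, M+2 0.0140, M+4 0.1095, M+6 0.3803, M+8 0.4955; the largest is M+8.
P(M+8) = C(4,4) × 0.161^0 × 0.839^4 = 1 × 1.0000 × 0.49550477 = 0.495505 (base)
P(M+2) = C(4,1) × 0.161^3 × 0.839^1 = 4 × 0.00417328 × 0.8390 = 0.014006
Relative intensity = 0.014006 / 0.495505 × 100 = 2.83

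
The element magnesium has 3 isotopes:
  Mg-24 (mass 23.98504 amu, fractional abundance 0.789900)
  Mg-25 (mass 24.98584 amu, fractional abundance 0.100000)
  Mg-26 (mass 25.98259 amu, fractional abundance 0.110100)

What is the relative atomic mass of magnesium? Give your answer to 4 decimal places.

Ar = Σ fᵢ·mᵢ = 0.789900 × 23.98504 + 0.100000 × 24.98584 + 0.110100 × 25.98259
= 18.945783 + 2.498584 + 2.860683 = 24.305050 amu

24.3051 amu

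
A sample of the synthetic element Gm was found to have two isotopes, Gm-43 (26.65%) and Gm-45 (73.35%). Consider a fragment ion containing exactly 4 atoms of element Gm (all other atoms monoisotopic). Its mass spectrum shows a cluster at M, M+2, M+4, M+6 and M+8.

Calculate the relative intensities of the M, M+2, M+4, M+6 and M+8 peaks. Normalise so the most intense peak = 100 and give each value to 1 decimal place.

The 4 Gm atoms are independent, so intensities follow the terms of (0.2665 + 0.7335)^4.
P(M) = 0.2665^4 = 0.005044
P(M+2) = 4 × 0.2665^3 × 0.7335^1 = 0.055533
P(M+4) = 6 × 0.2665^2 × 0.7335^2 = 0.229269
P(M+6) = 4 × 0.2665^1 × 0.7335^3 = 0.420686
P(M+8) = 0.7335^4 = 0.289468
The M+6 peak is largest (0.420686); scaling to 100 gives 1.2 : 13.2 : 54.5 : 100.0 : 68.8.

1.2 : 13.2 : 54.5 : 100.0 : 68.8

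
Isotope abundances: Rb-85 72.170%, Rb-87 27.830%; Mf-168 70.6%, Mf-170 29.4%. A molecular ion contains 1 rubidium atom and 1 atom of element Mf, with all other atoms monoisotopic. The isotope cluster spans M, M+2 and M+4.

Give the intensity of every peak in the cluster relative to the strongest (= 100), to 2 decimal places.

Rubidium pattern (n=1): 0.7217 : 0.2783
Element Mf pattern (n=1): 0.7060 : 0.2940
Convolve the two distributions (both contribute in 2-u steps):
  M: 0.7217×0.7060 = 0.509520
  M+2: 0.7217×0.2940 + 0.2783×0.7060 = 0.408660
  M+4: 0.2783×0.2940 = 0.081820
Scale to base peak (0.509520) = 100: 100.00 : 80.20 : 16.06

100.00 : 80.20 : 16.06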